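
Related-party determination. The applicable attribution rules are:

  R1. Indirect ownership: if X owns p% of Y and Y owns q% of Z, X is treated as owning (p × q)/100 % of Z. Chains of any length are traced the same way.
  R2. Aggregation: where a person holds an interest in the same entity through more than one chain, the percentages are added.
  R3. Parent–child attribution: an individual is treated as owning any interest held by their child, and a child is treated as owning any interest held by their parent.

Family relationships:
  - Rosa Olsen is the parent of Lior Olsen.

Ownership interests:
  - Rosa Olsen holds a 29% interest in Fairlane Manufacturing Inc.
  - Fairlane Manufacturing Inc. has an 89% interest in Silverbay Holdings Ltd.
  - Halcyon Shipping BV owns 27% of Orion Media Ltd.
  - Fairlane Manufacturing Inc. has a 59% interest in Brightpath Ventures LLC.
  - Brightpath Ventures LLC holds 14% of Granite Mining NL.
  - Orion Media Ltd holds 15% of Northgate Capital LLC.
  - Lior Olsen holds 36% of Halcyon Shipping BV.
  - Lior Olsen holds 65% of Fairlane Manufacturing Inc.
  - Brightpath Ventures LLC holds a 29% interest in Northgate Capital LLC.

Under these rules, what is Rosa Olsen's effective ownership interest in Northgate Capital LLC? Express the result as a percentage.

17.5414%

By parent–child attribution (R3), Rosa Olsen is treated as also owning Lior Olsen's interest in Fairlane Manufacturing Inc, giving 29% + 65% = 94%.
By parent–child attribution (R3), Rosa Olsen is treated as owning Lior Olsen's 36% interest in Halcyon Shipping BV.
Chain via Fairlane Manufacturing Inc. → Brightpath Ventures LLC (R1): 94% × 59% × 29% = 16.0834% of Northgate Capital LLC.
Chain via Halcyon Shipping BV → Orion Media Ltd (R1): 36% × 27% × 15% = 1.458% of Northgate Capital LLC.
Aggregating (R2): 16.0834% + 1.458% = 17.5414%.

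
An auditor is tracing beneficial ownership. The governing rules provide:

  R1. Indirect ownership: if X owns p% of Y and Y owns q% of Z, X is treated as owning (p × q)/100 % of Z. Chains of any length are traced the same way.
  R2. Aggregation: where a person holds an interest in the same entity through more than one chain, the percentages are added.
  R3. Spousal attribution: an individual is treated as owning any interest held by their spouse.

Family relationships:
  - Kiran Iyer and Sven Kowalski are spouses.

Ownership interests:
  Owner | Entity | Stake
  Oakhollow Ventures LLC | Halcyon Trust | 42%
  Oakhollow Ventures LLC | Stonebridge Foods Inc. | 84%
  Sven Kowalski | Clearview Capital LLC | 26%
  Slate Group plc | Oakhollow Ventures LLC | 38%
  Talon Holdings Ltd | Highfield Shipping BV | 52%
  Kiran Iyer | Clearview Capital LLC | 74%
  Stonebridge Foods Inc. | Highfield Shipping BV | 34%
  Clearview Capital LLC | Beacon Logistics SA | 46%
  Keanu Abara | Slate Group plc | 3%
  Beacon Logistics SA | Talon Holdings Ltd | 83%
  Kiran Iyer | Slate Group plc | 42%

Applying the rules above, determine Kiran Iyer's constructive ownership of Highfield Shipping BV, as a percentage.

By spousal attribution (R3), Kiran Iyer is treated as also owning Sven Kowalski's interest in Clearview Capital LLC, giving 74% + 26% = 100%.
Chain via Clearview Capital LLC → Beacon Logistics SA → Talon Holdings Ltd (R1): 100% × 46% × 83% × 52% = 19.8536% of Highfield Shipping BV.
Chain via Slate Group plc → Oakhollow Ventures LLC → Stonebridge Foods Inc. (R1): 42% × 38% × 84% × 34% = 4.558176% of Highfield Shipping BV.
Aggregating (R2): 19.8536% + 4.558176% = 24.411776%.

24.411776%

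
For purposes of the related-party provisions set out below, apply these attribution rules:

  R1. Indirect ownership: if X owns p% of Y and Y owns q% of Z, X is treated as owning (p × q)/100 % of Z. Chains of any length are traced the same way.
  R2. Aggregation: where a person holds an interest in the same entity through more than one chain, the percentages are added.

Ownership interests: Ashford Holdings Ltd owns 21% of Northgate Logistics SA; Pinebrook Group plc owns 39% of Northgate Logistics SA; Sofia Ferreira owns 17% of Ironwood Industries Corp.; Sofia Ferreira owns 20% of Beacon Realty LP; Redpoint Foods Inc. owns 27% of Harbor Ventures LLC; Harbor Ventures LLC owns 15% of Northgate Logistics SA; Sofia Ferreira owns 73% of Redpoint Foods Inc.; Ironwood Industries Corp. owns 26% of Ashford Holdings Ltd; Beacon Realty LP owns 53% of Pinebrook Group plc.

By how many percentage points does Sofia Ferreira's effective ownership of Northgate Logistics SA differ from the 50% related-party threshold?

41.9813

Chain via Redpoint Foods Inc. → Harbor Ventures LLC (R1): 73% × 27% × 15% = 2.9565% of Northgate Logistics SA.
Chain via Beacon Realty LP → Pinebrook Group plc (R1): 20% × 53% × 39% = 4.134% of Northgate Logistics SA.
Chain via Ironwood Industries Corp. → Ashford Holdings Ltd (R1): 17% × 26% × 21% = 0.9282% of Northgate Logistics SA.
Aggregating (R2): 2.9565% + 4.134% + 0.9282% = 8.0187%.
8.0187% falls short of the 50% threshold by 41.9813 percentage points.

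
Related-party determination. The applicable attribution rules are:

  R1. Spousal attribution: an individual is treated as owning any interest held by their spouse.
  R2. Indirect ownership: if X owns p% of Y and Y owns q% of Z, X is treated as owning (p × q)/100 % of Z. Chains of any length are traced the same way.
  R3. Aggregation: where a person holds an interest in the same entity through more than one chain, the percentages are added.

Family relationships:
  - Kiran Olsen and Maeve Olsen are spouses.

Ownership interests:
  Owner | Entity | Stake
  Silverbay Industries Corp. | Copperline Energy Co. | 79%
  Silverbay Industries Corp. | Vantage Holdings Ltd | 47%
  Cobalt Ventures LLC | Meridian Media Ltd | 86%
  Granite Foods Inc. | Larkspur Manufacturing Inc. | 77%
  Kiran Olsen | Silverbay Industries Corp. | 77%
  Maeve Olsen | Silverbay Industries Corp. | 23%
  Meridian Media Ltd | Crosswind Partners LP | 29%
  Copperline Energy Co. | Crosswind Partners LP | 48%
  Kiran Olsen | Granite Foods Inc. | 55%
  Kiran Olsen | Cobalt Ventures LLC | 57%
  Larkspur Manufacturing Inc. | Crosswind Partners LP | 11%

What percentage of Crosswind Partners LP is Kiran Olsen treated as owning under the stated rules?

By spousal attribution (R1), Kiran Olsen is treated as also owning Maeve Olsen's interest in Silverbay Industries Corp, giving 77% + 23% = 100%.
Chain via Granite Foods Inc. → Larkspur Manufacturing Inc. (R2): 55% × 77% × 11% = 4.6585% of Crosswind Partners LP.
Chain via Cobalt Ventures LLC → Meridian Media Ltd (R2): 57% × 86% × 29% = 14.2158% of Crosswind Partners LP.
Chain via Silverbay Industries Corp. → Copperline Energy Co. (R2): 100% × 79% × 48% = 37.92% of Crosswind Partners LP.
Aggregating (R3): 4.6585% + 14.2158% + 37.92% = 56.7943%.

56.7943%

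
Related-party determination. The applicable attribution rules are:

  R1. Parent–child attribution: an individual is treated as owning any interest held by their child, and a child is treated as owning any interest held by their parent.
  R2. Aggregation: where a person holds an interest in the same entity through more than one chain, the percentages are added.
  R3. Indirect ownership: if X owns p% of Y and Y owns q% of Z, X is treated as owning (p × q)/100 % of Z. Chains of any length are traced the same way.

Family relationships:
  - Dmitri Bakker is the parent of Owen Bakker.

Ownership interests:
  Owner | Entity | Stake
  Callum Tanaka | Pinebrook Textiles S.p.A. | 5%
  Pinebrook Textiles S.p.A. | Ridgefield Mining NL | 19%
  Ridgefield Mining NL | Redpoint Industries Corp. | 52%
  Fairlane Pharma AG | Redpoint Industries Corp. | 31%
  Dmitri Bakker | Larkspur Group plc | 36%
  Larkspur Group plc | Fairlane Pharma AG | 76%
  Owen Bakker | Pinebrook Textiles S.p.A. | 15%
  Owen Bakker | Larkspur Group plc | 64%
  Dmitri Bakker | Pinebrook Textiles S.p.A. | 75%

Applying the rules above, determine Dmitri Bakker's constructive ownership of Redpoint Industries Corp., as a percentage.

32.452%

By parent–child attribution (R1), Dmitri Bakker is treated as also owning Owen Bakker's interest in Pinebrook Textiles S.p.A, giving 75% + 15% = 90%.
By parent–child attribution (R1), Dmitri Bakker is treated as also owning Owen Bakker's interest in Larkspur Group plc, giving 36% + 64% = 100%.
Chain via Pinebrook Textiles S.p.A. → Ridgefield Mining NL (R3): 90% × 19% × 52% = 8.892% of Redpoint Industries Corp.
Chain via Larkspur Group plc → Fairlane Pharma AG (R3): 100% × 76% × 31% = 23.56% of Redpoint Industries Corp.
Aggregating (R2): 8.892% + 23.56% = 32.452%.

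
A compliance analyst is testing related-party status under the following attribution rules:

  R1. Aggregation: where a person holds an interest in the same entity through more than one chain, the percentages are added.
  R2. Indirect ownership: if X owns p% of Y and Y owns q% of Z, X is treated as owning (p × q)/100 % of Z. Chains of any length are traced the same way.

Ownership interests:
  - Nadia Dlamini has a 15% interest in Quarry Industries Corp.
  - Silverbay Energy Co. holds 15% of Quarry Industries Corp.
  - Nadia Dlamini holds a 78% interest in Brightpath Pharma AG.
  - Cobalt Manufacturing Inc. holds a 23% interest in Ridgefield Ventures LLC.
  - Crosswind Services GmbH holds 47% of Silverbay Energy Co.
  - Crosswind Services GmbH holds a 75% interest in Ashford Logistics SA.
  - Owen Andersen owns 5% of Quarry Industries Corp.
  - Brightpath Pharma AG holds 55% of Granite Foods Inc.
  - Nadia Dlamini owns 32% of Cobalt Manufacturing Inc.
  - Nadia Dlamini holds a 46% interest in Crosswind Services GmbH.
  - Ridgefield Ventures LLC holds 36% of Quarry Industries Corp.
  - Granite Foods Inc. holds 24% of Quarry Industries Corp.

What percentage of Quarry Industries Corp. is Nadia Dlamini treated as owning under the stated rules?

31.1886%

Chain via Crosswind Services GmbH → Silverbay Energy Co. (R2): 46% × 47% × 15% = 3.243% of Quarry Industries Corp.
Chain via Cobalt Manufacturing Inc. → Ridgefield Ventures LLC (R2): 32% × 23% × 36% = 2.6496% of Quarry Industries Corp.
Chain via Brightpath Pharma AG → Granite Foods Inc. (R2): 78% × 55% × 24% = 10.296% of Quarry Industries Corp.
Direct interest in Quarry Industries Corp: 15%.
Aggregating (R1): 3.243% + 2.6496% + 10.296% + 15% = 31.1886%.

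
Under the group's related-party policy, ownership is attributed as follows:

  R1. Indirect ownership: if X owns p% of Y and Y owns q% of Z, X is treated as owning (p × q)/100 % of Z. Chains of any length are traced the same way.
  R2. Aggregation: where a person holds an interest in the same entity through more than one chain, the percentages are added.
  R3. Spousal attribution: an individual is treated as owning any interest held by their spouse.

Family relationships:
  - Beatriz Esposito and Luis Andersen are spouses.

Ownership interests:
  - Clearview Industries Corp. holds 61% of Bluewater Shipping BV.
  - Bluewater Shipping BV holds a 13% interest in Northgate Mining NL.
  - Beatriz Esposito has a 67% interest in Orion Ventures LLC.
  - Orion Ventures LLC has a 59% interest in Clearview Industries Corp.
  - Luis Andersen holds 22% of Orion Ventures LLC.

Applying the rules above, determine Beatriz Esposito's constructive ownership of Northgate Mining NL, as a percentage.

By spousal attribution (R3), Beatriz Esposito is treated as also owning Luis Andersen's interest in Orion Ventures LLC, giving 67% + 22% = 89%.
Chain via Orion Ventures LLC → Clearview Industries Corp. → Bluewater Shipping BV (R1): 89% × 59% × 61% × 13% = 4.164043% of Northgate Mining NL.

4.164043%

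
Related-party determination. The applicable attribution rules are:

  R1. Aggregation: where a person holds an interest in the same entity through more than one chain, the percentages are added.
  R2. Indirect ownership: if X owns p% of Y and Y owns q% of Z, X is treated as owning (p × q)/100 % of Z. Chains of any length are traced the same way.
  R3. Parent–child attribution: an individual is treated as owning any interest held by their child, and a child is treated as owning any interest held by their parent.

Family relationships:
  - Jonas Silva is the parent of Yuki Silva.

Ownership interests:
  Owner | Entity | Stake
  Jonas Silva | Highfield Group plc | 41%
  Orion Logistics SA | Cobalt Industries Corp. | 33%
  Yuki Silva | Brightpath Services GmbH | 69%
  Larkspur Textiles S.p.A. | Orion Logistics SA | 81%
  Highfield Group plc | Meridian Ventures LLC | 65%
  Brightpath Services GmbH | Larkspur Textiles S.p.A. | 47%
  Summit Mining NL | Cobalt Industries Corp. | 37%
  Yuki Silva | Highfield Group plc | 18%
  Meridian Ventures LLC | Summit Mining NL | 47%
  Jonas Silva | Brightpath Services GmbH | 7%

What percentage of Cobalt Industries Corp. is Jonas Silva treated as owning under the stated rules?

16.217021%

By parent–child attribution (R3), Jonas Silva is treated as also owning Yuki Silva's interest in Brightpath Services GmbH, giving 7% + 69% = 76%.
By parent–child attribution (R3), Jonas Silva is treated as also owning Yuki Silva's interest in Highfield Group plc, giving 41% + 18% = 59%.
Chain via Brightpath Services GmbH → Larkspur Textiles S.p.A. → Orion Logistics SA (R2): 76% × 47% × 81% × 33% = 9.547956% of Cobalt Industries Corp.
Chain via Highfield Group plc → Meridian Ventures LLC → Summit Mining NL (R2): 59% × 65% × 47% × 37% = 6.669065% of Cobalt Industries Corp.
Aggregating (R1): 9.547956% + 6.669065% = 16.217021%.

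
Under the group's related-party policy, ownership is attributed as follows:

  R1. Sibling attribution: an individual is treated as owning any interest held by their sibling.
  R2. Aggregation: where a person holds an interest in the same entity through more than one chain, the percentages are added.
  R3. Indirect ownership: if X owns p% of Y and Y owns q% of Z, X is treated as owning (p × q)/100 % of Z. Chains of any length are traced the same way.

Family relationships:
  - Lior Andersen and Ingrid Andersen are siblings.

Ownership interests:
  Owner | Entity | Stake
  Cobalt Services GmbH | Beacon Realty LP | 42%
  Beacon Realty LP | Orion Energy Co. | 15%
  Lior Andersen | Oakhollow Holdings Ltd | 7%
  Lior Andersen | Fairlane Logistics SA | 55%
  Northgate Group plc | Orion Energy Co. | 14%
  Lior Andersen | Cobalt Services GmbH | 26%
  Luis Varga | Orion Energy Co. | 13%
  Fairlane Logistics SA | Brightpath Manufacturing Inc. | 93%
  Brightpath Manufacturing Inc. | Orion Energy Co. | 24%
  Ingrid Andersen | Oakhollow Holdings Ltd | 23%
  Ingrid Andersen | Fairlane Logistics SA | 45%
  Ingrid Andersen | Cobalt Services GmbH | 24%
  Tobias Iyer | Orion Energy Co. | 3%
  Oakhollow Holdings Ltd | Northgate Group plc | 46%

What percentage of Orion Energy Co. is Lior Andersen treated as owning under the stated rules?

27.402%

By sibling attribution (R1), Lior Andersen is treated as also owning Ingrid Andersen's interest in Oakhollow Holdings Ltd, giving 7% + 23% = 30%.
By sibling attribution (R1), Lior Andersen is treated as also owning Ingrid Andersen's interest in Cobalt Services GmbH, giving 26% + 24% = 50%.
By sibling attribution (R1), Lior Andersen is treated as also owning Ingrid Andersen's interest in Fairlane Logistics SA, giving 55% + 45% = 100%.
Chain via Oakhollow Holdings Ltd → Northgate Group plc (R3): 30% × 46% × 14% = 1.932% of Orion Energy Co.
Chain via Cobalt Services GmbH → Beacon Realty LP (R3): 50% × 42% × 15% = 3.15% of Orion Energy Co.
Chain via Fairlane Logistics SA → Brightpath Manufacturing Inc. (R3): 100% × 93% × 24% = 22.32% of Orion Energy Co.
Aggregating (R2): 1.932% + 3.15% + 22.32% = 27.402%.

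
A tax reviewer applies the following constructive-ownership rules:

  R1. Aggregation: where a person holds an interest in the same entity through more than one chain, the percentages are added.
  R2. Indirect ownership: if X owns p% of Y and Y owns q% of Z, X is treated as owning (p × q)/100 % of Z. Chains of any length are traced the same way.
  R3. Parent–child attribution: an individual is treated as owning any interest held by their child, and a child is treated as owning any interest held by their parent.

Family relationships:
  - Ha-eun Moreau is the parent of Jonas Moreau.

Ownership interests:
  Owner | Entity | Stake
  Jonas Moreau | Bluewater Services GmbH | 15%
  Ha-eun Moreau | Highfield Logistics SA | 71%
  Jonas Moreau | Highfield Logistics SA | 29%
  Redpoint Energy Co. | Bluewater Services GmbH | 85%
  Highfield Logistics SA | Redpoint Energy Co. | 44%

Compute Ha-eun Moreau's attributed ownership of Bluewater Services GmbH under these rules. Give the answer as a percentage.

By parent–child attribution (R3), Ha-eun Moreau is treated as also owning Jonas Moreau's interest in Highfield Logistics SA, giving 71% + 29% = 100%.
By parent–child attribution (R3), Ha-eun Moreau is treated as owning Jonas Moreau's 15% interest in Bluewater Services GmbH.
Chain via Highfield Logistics SA → Redpoint Energy Co. (R2): 100% × 44% × 85% = 37.4% of Bluewater Services GmbH.
Direct interest in Bluewater Services GmbH: 15%.
Aggregating (R1): 37.4% + 15% = 52.4%.

52.4%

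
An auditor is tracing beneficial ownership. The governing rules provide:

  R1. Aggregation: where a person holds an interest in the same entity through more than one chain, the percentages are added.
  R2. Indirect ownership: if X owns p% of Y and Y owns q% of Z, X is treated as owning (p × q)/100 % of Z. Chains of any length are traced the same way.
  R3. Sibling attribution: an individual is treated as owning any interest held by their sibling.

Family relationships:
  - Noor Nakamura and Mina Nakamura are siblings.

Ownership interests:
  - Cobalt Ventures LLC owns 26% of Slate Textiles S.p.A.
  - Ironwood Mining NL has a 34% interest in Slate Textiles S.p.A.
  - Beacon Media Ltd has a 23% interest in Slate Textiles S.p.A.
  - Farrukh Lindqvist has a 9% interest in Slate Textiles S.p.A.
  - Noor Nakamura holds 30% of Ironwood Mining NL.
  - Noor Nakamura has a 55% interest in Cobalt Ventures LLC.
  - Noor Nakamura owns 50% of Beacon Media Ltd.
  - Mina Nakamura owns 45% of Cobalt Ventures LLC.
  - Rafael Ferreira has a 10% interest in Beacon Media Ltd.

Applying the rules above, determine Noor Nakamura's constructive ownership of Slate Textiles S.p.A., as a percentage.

By sibling attribution (R3), Noor Nakamura is treated as also owning Mina Nakamura's interest in Cobalt Ventures LLC, giving 55% + 45% = 100%.
Chain via Cobalt Ventures LLC (R2): 100% × 26% = 26% of Slate Textiles S.p.A.
Chain via Beacon Media Ltd (R2): 50% × 23% = 11.5% of Slate Textiles S.p.A.
Chain via Ironwood Mining NL (R2): 30% × 34% = 10.2% of Slate Textiles S.p.A.
Aggregating (R1): 26% + 11.5% + 10.2% = 47.7%.

47.7%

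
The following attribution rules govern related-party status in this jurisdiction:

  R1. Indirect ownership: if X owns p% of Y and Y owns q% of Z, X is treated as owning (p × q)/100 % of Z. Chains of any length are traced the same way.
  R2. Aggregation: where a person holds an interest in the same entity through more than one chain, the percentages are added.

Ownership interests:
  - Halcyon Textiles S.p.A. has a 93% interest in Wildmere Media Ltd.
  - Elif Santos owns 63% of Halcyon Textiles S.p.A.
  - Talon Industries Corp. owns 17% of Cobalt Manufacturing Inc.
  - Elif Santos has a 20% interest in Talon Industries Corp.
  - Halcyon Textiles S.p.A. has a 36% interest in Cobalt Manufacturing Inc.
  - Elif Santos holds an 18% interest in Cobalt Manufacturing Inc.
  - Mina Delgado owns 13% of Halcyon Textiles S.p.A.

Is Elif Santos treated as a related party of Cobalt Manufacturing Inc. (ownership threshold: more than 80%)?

Chain via Halcyon Textiles S.p.A. (R1): 63% × 36% = 22.68% of Cobalt Manufacturing Inc.
Chain via Talon Industries Corp. (R1): 20% × 17% = 3.4% of Cobalt Manufacturing Inc.
Direct interest in Cobalt Manufacturing Inc: 18%.
Aggregating (R2): 22.68% + 3.4% + 18% = 44.08%.
44.08% does not exceed the 80% threshold, so Elif is not a related party to Cobalt Manufacturing Inc.

No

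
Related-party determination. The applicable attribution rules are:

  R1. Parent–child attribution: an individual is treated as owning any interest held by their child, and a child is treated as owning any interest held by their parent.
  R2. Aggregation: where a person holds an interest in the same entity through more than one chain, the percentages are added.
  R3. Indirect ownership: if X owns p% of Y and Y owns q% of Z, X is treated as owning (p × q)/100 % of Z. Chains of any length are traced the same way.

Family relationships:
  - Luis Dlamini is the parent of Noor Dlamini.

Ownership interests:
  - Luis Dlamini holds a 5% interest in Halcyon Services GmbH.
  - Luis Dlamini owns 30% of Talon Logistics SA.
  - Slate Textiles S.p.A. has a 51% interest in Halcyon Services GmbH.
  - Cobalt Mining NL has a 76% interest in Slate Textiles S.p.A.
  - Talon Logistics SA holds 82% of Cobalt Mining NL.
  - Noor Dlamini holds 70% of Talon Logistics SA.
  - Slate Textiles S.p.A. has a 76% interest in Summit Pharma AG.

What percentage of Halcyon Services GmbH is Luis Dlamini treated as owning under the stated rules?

36.7832%

By parent–child attribution (R1), Luis Dlamini is treated as also owning Noor Dlamini's interest in Talon Logistics SA, giving 30% + 70% = 100%.
Chain via Talon Logistics SA → Cobalt Mining NL → Slate Textiles S.p.A. (R3): 100% × 82% × 76% × 51% = 31.7832% of Halcyon Services GmbH.
Direct interest in Halcyon Services GmbH: 5%.
Aggregating (R2): 31.7832% + 5% = 36.7832%.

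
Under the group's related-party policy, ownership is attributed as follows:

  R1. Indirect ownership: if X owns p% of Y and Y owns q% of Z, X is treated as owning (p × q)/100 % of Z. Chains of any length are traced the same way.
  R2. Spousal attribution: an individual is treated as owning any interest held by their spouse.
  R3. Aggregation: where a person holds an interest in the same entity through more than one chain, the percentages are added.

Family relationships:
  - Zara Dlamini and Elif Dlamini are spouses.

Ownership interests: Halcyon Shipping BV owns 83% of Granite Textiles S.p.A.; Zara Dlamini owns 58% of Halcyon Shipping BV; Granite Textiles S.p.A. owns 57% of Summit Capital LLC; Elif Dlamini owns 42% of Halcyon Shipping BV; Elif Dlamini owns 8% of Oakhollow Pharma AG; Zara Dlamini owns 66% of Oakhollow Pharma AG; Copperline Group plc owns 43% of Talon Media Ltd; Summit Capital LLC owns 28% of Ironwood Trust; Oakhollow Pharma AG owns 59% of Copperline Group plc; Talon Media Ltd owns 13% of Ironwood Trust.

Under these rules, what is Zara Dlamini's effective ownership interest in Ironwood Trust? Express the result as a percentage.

By spousal attribution (R2), Zara Dlamini is treated as also owning Elif Dlamini's interest in Halcyon Shipping BV, giving 58% + 42% = 100%.
By spousal attribution (R2), Zara Dlamini is treated as also owning Elif Dlamini's interest in Oakhollow Pharma AG, giving 66% + 8% = 74%.
Chain via Halcyon Shipping BV → Granite Textiles S.p.A. → Summit Capital LLC (R1): 100% × 83% × 57% × 28% = 13.2468% of Ironwood Trust.
Chain via Oakhollow Pharma AG → Copperline Group plc → Talon Media Ltd (R1): 74% × 59% × 43% × 13% = 2.440594% of Ironwood Trust.
Aggregating (R3): 13.2468% + 2.440594% = 15.687394%.

15.687394%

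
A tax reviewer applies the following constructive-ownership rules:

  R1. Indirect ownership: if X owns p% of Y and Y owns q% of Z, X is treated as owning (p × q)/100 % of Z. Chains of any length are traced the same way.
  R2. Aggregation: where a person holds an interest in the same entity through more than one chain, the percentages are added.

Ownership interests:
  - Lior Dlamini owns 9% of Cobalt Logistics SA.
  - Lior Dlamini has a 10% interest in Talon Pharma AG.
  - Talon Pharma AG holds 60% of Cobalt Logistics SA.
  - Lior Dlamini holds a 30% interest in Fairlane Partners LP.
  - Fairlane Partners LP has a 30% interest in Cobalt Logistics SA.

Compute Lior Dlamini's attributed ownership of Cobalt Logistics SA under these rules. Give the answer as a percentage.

Chain via Fairlane Partners LP (R1): 30% × 30% = 9% of Cobalt Logistics SA.
Chain via Talon Pharma AG (R1): 10% × 60% = 6% of Cobalt Logistics SA.
Direct interest in Cobalt Logistics SA: 9%.
Aggregating (R2): 9% + 6% + 9% = 24%.

24%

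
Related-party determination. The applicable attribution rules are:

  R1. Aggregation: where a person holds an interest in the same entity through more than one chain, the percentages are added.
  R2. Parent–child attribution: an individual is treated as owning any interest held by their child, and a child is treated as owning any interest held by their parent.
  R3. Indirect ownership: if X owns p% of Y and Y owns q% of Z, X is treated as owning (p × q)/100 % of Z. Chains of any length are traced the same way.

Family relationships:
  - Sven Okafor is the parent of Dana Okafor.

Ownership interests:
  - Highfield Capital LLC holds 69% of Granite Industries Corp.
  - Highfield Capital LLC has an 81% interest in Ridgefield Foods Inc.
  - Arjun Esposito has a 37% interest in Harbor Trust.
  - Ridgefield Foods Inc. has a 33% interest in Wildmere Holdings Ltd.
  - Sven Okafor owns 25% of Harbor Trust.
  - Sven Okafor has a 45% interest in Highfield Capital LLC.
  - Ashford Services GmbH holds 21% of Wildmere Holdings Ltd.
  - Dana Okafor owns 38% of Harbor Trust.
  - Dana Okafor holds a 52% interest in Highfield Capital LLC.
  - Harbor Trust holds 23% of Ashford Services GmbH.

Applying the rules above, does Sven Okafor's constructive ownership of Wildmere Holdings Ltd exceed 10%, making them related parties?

Yes

By parent–child attribution (R2), Sven Okafor is treated as also owning Dana Okafor's interest in Highfield Capital LLC, giving 45% + 52% = 97%.
By parent–child attribution (R2), Sven Okafor is treated as also owning Dana Okafor's interest in Harbor Trust, giving 25% + 38% = 63%.
Chain via Highfield Capital LLC → Ridgefield Foods Inc. (R3): 97% × 81% × 33% = 25.9281% of Wildmere Holdings Ltd.
Chain via Harbor Trust → Ashford Services GmbH (R3): 63% × 23% × 21% = 3.0429% of Wildmere Holdings Ltd.
Aggregating (R1): 25.9281% + 3.0429% = 28.971%.
28.971% exceeds the 10% threshold, so Sven is a related party to Wildmere Holdings Ltd.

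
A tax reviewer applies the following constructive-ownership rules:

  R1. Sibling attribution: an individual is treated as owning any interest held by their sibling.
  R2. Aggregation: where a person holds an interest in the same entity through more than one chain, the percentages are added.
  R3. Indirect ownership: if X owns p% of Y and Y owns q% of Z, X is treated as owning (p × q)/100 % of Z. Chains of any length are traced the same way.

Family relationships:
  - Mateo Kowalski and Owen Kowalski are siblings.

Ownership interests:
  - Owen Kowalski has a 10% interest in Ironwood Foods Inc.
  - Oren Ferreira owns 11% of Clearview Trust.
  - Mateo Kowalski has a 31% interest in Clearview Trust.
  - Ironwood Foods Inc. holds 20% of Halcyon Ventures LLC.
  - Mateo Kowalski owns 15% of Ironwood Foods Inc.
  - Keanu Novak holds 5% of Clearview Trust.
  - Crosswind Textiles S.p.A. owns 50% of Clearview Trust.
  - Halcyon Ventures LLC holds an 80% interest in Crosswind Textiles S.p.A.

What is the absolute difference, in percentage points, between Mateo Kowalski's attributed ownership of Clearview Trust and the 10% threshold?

23

By sibling attribution (R1), Mateo Kowalski is treated as also owning Owen Kowalski's interest in Ironwood Foods Inc, giving 15% + 10% = 25%.
Chain via Ironwood Foods Inc. → Halcyon Ventures LLC → Crosswind Textiles S.p.A. (R3): 25% × 20% × 80% × 50% = 2% of Clearview Trust.
Direct interest in Clearview Trust: 31%.
Aggregating (R2): 2% + 31% = 33%.
33% exceeds the 10% threshold by 23 percentage points.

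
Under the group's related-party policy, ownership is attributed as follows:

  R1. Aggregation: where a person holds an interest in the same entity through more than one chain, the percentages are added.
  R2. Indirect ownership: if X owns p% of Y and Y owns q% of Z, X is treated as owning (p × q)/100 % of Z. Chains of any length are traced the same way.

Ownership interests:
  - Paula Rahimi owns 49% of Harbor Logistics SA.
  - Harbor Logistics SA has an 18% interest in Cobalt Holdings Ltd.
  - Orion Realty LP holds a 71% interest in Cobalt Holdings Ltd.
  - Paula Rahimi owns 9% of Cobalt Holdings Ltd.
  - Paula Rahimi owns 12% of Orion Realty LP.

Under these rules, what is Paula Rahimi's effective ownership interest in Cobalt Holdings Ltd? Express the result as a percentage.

26.34%

Chain via Orion Realty LP (R2): 12% × 71% = 8.52% of Cobalt Holdings Ltd.
Chain via Harbor Logistics SA (R2): 49% × 18% = 8.82% of Cobalt Holdings Ltd.
Direct interest in Cobalt Holdings Ltd: 9%.
Aggregating (R1): 8.52% + 8.82% + 9% = 26.34%.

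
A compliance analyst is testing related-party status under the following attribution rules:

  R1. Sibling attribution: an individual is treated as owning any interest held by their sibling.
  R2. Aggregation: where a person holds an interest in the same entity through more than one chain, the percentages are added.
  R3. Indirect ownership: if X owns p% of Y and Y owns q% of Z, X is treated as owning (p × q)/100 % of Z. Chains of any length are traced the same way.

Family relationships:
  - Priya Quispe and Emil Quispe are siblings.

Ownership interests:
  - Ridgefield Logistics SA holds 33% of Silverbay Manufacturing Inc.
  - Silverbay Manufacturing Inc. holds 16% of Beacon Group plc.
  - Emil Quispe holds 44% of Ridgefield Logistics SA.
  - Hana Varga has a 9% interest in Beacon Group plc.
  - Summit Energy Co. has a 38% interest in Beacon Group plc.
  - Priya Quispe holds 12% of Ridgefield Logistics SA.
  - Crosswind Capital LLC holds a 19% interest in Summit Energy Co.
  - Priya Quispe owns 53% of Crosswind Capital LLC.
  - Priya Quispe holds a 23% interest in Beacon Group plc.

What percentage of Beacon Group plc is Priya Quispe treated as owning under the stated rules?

29.7834%

By sibling attribution (R1), Priya Quispe is treated as also owning Emil Quispe's interest in Ridgefield Logistics SA, giving 12% + 44% = 56%.
Chain via Ridgefield Logistics SA → Silverbay Manufacturing Inc. (R3): 56% × 33% × 16% = 2.9568% of Beacon Group plc.
Chain via Crosswind Capital LLC → Summit Energy Co. (R3): 53% × 19% × 38% = 3.8266% of Beacon Group plc.
Direct interest in Beacon Group plc: 23%.
Aggregating (R2): 2.9568% + 3.8266% + 23% = 29.7834%.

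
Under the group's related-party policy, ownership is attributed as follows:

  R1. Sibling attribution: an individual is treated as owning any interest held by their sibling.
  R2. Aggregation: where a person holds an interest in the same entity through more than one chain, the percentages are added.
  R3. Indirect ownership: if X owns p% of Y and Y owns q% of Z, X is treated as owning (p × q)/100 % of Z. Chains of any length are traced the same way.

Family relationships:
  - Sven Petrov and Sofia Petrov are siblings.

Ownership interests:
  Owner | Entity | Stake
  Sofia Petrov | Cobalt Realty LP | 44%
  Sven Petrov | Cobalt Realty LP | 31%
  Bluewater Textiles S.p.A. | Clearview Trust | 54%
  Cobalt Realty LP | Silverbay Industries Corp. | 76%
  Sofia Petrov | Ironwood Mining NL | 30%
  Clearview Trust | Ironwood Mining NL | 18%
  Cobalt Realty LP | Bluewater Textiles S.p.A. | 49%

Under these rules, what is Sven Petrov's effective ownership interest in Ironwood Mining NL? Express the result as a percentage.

By sibling attribution (R1), Sven Petrov is treated as also owning Sofia Petrov's interest in Cobalt Realty LP, giving 31% + 44% = 75%.
By sibling attribution (R1), Sven Petrov is treated as owning Sofia Petrov's 30% interest in Ironwood Mining NL.
Chain via Cobalt Realty LP → Bluewater Textiles S.p.A. → Clearview Trust (R3): 75% × 49% × 54% × 18% = 3.5721% of Ironwood Mining NL.
Direct interest in Ironwood Mining NL: 30%.
Aggregating (R2): 3.5721% + 30% = 33.5721%.

33.5721%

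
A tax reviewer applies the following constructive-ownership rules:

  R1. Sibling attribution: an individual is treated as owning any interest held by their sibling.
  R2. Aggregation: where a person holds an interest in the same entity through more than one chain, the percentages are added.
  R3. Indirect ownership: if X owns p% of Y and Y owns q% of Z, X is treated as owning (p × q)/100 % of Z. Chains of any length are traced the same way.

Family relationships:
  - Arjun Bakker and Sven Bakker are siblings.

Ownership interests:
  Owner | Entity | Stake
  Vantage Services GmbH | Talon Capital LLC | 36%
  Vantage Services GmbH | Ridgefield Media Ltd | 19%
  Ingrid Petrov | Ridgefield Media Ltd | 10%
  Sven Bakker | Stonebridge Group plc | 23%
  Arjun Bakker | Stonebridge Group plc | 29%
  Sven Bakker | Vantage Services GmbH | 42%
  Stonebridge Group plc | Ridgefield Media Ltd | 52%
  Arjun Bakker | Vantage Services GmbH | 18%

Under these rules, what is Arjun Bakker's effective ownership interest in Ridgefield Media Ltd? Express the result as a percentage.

By sibling attribution (R1), Arjun Bakker is treated as also owning Sven Bakker's interest in Stonebridge Group plc, giving 29% + 23% = 52%.
By sibling attribution (R1), Arjun Bakker is treated as also owning Sven Bakker's interest in Vantage Services GmbH, giving 18% + 42% = 60%.
Chain via Stonebridge Group plc (R3): 52% × 52% = 27.04% of Ridgefield Media Ltd.
Chain via Vantage Services GmbH (R3): 60% × 19% = 11.4% of Ridgefield Media Ltd.
Aggregating (R2): 27.04% + 11.4% = 38.44%.

38.44%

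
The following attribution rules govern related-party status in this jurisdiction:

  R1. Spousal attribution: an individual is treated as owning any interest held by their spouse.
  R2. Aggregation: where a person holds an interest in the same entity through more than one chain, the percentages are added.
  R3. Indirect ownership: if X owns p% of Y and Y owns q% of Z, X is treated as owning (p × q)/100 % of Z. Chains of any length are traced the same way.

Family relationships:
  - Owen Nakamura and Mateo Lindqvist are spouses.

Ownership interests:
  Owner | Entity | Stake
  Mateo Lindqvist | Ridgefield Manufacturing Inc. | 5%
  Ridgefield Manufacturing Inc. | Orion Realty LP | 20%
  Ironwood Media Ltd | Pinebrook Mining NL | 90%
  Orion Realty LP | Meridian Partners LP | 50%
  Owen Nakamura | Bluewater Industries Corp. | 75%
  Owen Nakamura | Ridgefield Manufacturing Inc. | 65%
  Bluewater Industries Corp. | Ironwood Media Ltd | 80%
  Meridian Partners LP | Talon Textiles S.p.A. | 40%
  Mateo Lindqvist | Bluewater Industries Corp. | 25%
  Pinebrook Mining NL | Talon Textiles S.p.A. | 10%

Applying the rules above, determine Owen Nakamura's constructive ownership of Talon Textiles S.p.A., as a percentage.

By spousal attribution (R1), Owen Nakamura is treated as also owning Mateo Lindqvist's interest in Ridgefield Manufacturing Inc, giving 65% + 5% = 70%.
By spousal attribution (R1), Owen Nakamura is treated as also owning Mateo Lindqvist's interest in Bluewater Industries Corp, giving 75% + 25% = 100%.
Chain via Ridgefield Manufacturing Inc. → Orion Realty LP → Meridian Partners LP (R3): 70% × 20% × 50% × 40% = 2.8% of Talon Textiles S.p.A.
Chain via Bluewater Industries Corp. → Ironwood Media Ltd → Pinebrook Mining NL (R3): 100% × 80% × 90% × 10% = 7.2% of Talon Textiles S.p.A.
Aggregating (R2): 2.8% + 7.2% = 10%.

10%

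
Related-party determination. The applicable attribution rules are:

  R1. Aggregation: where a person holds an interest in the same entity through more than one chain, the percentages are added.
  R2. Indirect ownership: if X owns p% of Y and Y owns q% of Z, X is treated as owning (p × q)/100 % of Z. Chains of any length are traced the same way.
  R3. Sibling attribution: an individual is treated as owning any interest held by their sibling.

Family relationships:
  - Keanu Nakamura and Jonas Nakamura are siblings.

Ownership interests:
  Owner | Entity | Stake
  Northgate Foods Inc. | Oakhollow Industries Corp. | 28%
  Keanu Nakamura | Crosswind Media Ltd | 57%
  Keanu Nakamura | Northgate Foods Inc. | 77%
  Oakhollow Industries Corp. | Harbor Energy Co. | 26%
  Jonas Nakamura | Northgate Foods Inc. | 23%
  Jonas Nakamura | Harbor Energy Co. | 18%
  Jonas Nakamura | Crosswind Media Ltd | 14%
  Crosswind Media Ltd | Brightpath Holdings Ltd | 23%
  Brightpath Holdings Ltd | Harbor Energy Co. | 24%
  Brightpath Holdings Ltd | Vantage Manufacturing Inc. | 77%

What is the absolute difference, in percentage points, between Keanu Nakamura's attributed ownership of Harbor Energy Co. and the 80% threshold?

By sibling attribution (R3), Keanu Nakamura is treated as also owning Jonas Nakamura's interest in Northgate Foods Inc, giving 77% + 23% = 100%.
By sibling attribution (R3), Keanu Nakamura is treated as also owning Jonas Nakamura's interest in Crosswind Media Ltd, giving 57% + 14% = 71%.
By sibling attribution (R3), Keanu Nakamura is treated as owning Jonas Nakamura's 18% interest in Harbor Energy Co.
Chain via Northgate Foods Inc. → Oakhollow Industries Corp. (R2): 100% × 28% × 26% = 7.28% of Harbor Energy Co.
Chain via Crosswind Media Ltd → Brightpath Holdings Ltd (R2): 71% × 23% × 24% = 3.9192% of Harbor Energy Co.
Direct interest in Harbor Energy Co: 18%.
Aggregating (R1): 7.28% + 3.9192% + 18% = 29.1992%.
29.1992% falls short of the 80% threshold by 50.8008 percentage points.

50.8008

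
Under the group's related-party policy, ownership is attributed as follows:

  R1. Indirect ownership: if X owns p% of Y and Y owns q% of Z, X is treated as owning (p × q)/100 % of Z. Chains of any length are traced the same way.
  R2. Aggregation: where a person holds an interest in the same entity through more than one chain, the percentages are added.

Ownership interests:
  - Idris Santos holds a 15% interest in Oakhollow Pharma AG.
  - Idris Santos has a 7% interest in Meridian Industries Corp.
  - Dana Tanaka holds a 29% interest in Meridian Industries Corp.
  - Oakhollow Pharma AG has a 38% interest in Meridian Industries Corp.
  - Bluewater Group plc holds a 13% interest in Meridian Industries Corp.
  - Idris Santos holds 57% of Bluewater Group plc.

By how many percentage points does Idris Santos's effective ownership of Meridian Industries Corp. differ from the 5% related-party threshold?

15.11

Chain via Oakhollow Pharma AG (R1): 15% × 38% = 5.7% of Meridian Industries Corp.
Chain via Bluewater Group plc (R1): 57% × 13% = 7.41% of Meridian Industries Corp.
Direct interest in Meridian Industries Corp: 7%.
Aggregating (R2): 5.7% + 7.41% + 7% = 20.11%.
20.11% exceeds the 5% threshold by 15.11 percentage points.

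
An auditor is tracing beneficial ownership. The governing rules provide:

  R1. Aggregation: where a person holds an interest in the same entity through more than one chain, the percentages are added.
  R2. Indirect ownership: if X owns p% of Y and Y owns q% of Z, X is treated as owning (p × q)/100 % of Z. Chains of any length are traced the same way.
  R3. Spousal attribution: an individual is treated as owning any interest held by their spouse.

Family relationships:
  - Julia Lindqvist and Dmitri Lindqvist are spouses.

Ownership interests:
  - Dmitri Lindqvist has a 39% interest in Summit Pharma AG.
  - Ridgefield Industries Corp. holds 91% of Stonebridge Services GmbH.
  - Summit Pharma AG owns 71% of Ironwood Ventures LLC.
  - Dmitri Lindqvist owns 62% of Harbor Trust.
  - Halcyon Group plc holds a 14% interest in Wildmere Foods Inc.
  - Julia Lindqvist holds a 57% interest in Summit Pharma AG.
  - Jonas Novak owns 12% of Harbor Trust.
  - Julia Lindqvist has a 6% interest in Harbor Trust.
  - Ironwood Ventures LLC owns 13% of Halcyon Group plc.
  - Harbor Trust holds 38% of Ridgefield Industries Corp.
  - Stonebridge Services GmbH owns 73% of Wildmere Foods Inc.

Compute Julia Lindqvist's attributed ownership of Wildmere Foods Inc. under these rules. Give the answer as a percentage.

18.406024%

By spousal attribution (R3), Julia Lindqvist is treated as also owning Dmitri Lindqvist's interest in Harbor Trust, giving 6% + 62% = 68%.
By spousal attribution (R3), Julia Lindqvist is treated as also owning Dmitri Lindqvist's interest in Summit Pharma AG, giving 57% + 39% = 96%.
Chain via Harbor Trust → Ridgefield Industries Corp. → Stonebridge Services GmbH (R2): 68% × 38% × 91% × 73% = 17.165512% of Wildmere Foods Inc.
Chain via Summit Pharma AG → Ironwood Ventures LLC → Halcyon Group plc (R2): 96% × 71% × 13% × 14% = 1.240512% of Wildmere Foods Inc.
Aggregating (R1): 17.165512% + 1.240512% = 18.406024%.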